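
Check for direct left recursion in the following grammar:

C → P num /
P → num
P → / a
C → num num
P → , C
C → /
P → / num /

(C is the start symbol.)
No direct left recursion

C → P num /: starts with P
P → num: starts with num
P → / a: starts with '/'
C → num num: starts with num
P → , C: starts with ','
C → /: starts with '/'
P → / num /: starts with '/'

No direct left recursion found.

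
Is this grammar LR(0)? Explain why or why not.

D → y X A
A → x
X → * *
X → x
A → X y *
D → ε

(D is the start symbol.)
A grammar is LR(0) if no state in the canonical LR(0) collection has:
  - both a shift item (dot before a terminal) and a complete item (shift-reduce conflict), or
  - two or more complete items (reduce-reduce conflict; the accept item [D' → D .] counts as a complete item here).

Augment with D' → D and build the canonical LR(0) collection (I0 = CLOSURE({[D' → . D]}), then GOTO on every symbol after a dot until no new states appear). It has 12 states:
  I0: { [D → . y X A], [D → .], [D' → . D] }  — shift, reduce
  I1: { [D' → D .] }  — accept
  I2: { [D → y . X A], [X → . * *], [X → . x] }  — shift
  I3: { [X → * . *] }  — shift
  I4: { [A → . X y *], [A → . x], [D → y X . A], [X → . * *], [X → . x] }  — shift
  I5: { [X → x .] }  — reduce
  I6: { [D → y X A .] }  — reduce
  I7: { [A → X . y *] }  — shift
  I8: { [A → x .], [X → x .] }  — 2 reduces
  I9: { [A → X y . *] }  — shift
  I10: { [A → X y * .] }  — reduce
  I11: { [X → * * .] }  — reduce

Conflict in state I0:
  Shift-reduce conflict between [D → .] and [D → . y X A]
So the grammar is NOT LR(0).

Answer: No. Shift-reduce conflict between [D → .] and [D → . y X A]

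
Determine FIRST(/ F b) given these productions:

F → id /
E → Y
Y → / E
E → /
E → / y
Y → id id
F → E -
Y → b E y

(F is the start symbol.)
{ '/' }

To compute FIRST(/ F b), process the symbols left to right:
Symbol / is a terminal. Add '/' and stop.
FIRST(/ F b) = { '/' }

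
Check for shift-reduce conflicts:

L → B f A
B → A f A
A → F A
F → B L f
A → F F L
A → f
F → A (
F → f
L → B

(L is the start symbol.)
A shift-reduce conflict occurs when an LR(0) state has both:
  - a complete (reduce) item [A → α .] (dot at the end), and
  - a shift item [B → β . c γ] (dot before a terminal).

Augment with L' → L and build the canonical LR(0) collection (I0 = CLOSURE({[L' → . L]}), then GOTO on every symbol after a dot until no new states appear). It has 17 states:
  I0: { [A → . F A], [A → . F F L], [A → . f], [B → . A f A], [F → . A (], [F → . B L f], [F → . f], [L → . B f A], [L → . B], [L' → . L] }  — shift
  I1: { [B → A . f A], [F → A . (] }  — shift
  I2: { [A → . F A], [A → . F F L], [A → . f], [B → . A f A], [F → . A (], [F → . B L f], [F → . f], [F → B . L f], [L → . B f A], [L → . B], [L → B . f A], [L → B .] }  — shift, reduce
  I3: { [A → . F A], [A → . F F L], [A → . f], [A → F . A], [A → F . F L], [B → . A f A], [F → . A (], [F → . B L f], [F → . f] }  — shift
  I4: { [L' → L .] }  — accept
  I5: { [A → f .], [F → f .] }  — 2 reduces
  I6: { [A → F A .], [B → A . f A], [F → A . (] }  — shift, reduce
  I7: { [A → . F A], [A → . F F L], [A → . f], [B → . A f A], [F → . A (], [F → . B L f], [F → . f], [F → B . L f], [L → . B f A], [L → . B] }  — shift
  I8: { [A → . F A], [A → . F F L], [A → . f], [A → F . A], [A → F . F L], [A → F F . L], [B → . A f A], [F → . A (], [F → . B L f], [F → . f], [L → . B f A], [L → . B] }  — shift
  I9: { [A → F F L .] }  — reduce
  I10: { [F → B L . f] }  — shift
  I11: { [F → B L f .] }  — reduce
  I12: { [F → A ( .] }  — reduce
  I13: { [A → . F A], [A → . F F L], [A → . f], [B → . A f A], [B → A f . A], [F → . A (], [F → . B L f], [F → . f] }  — shift
  I14: { [B → A . f A], [B → A f A .], [F → A . (] }  — shift, reduce
  I15: { [A → . F A], [A → . F F L], [A → . f], [A → f .], [B → . A f A], [F → . A (], [F → . B L f], [F → . f], [F → f .], [L → B f . A] }  — shift, 2 reduces
  I16: { [B → A . f A], [F → A . (], [L → B f A .] }  — shift, reduce

I2 contains reduce item [L → B .] and shift items [A → . f], [F → . f], [L → B . f A] — shift-reduce conflict.
I6 contains reduce item [A → F A .] and shift items [B → A . f A], [F → A . (] — shift-reduce conflict.
I14 contains reduce item [B → A f A .] and shift items [B → A . f A], [F → A . (] — shift-reduce conflict.
I15 contains reduce items [A → f .], [F → f .] and shift items [A → . f], [F → . f] — shift-reduce conflict.
I16 contains reduce item [L → B f A .] and shift items [B → A . f A], [F → A . (] — shift-reduce conflict.

Answer: Yes — I2: [L → B .] vs [A → . f]; I6: [A → F A .] vs [B → A . f A]; I14: [B → A f A .] vs [B → A . f A]; I15: [A → f .] vs [A → . f]; I16: [L → B f A .] vs [B → A . f A]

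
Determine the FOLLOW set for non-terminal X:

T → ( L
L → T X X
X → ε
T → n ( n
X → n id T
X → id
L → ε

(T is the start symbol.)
To compute FOLLOW(X), find every occurrence of X on a right-hand side N → α X β: add FIRST(β) \ {ε}, and if β is empty or nullable also add FOLLOW(N). Iterate to a fixed point.

In L → T X X: X is followed by X, add FIRST(X) \ {ε} = { 'id', 'n' }
  X is nullable, so also add FOLLOW(L)
In L → T X X: X is at the end, add FOLLOW(L)

The FOLLOW sets referred to above (computed the same way, to a fixed point):
  FOLLOW(L) = { $, 'id', 'n' }

Taking the union: FOLLOW(X) = { $, 'id', 'n' }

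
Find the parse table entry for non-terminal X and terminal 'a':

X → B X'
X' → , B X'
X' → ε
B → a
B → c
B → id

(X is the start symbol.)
To find M[X, 'a'], we find productions for X where 'a' is in the predict set (PREDICT(N → α) = (FIRST(α) \ {ε}) ∪ (FOLLOW(N) if α ⇒* ε)).

Relevant sets:
  FIRST(B) = { 'a', 'c', 'id' }

X → B X': PREDICT = { 'a', 'c', 'id' }
  'a' is in predict set, so this production goes in M[X, 'a']

M[X, 'a'] = X → B X'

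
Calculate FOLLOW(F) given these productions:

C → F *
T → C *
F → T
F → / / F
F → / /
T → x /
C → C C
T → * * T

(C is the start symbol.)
{ '*' }

In C → F *: F is followed by '*', add FIRST('*') \ {ε} = { '*' }
In F → / / F: F is at the end; this adds FOLLOW(F) to itself — nothing new

Taking the union: FOLLOW(F) = { '*' }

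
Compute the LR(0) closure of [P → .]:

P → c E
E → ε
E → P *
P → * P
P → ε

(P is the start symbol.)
{ [P → .] }

Start with: [P → .]
The dot is at the end, so nothing is added.

CLOSURE = { [P → .] }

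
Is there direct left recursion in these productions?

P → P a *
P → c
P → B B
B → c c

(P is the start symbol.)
Direct left recursion occurs when N → N α for some non-terminal N (the right-hand side begins with the left-hand side itself).

P → P a *: LEFT RECURSIVE (starts with P)
P → c: starts with c
P → B B: starts with B
B → c c: starts with c

The grammar has direct left recursion on: P.

Answer: Yes, P is left-recursive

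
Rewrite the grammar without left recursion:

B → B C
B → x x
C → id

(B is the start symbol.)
B is directly left-recursive. The standard transformation for
  A → A α₁ | ... | A α_m | β₁ | ... | β_n
is
  A  → β₁ A' | ... | β_n A'
  A' → α₁ A' | ... | α_m A' | ε

B → x x becomes B → x x B'
B → B C becomes B' → C B'
Add B' → ε

Productions for other non-terminals are unchanged:
  C → id

Resulting grammar:
B → x x B'
B' → C B'
B' → ε
C → id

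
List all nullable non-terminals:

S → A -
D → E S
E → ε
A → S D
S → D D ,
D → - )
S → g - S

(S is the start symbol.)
ε-productions: E → ε
So E is immediately nullable.
No further non-terminal can be added: every production for the remaining non-terminals contains a terminal or a non-nullable non-terminal.
Nullable = { 'E' }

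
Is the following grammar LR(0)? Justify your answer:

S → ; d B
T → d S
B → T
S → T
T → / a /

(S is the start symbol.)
A grammar is LR(0) if no state in the canonical LR(0) collection has:
  - both a shift item (dot before a terminal) and a complete item (shift-reduce conflict), or
  - two or more complete items (reduce-reduce conflict; the accept item [S' → S .] counts as a complete item here).

Augment with S' → S and build the canonical LR(0) collection (I0 = CLOSURE({[S' → . S]}), then GOTO on every symbol after a dot until no new states appear). It has 12 states:
  I0: { [S → . ; d B], [S → . T], [S' → . S], [T → . / a /], [T → . d S] }  — shift
  I1: { [T → / . a /] }  — shift
  I2: { [S → ; . d B] }  — shift
  I3: { [S' → S .] }  — accept
  I4: { [S → T .] }  — reduce
  I5: { [S → . ; d B], [S → . T], [T → . / a /], [T → . d S], [T → d . S] }  — shift
  I6: { [T → d S .] }  — reduce
  I7: { [B → . T], [S → ; d . B], [T → . / a /], [T → . d S] }  — shift
  I8: { [S → ; d B .] }  — reduce
  I9: { [B → T .] }  — reduce
  I10: { [T → / a . /] }  — shift
  I11: { [T → / a / .] }  — reduce

Every state is either a pure shift/goto state or contains exactly one complete item and nothing to shift — no conflicts. The grammar is LR(0).

Answer: Yes, the grammar is LR(0)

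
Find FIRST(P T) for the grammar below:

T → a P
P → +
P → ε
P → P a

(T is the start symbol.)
{ '+', 'a' }

FIRST sets of the non-terminals involved (from the grammar, by fixed-point iteration):
  FIRST(P) = { '+', 'a', ε }
  FIRST(T) = { 'a' }

To compute FIRST(P T), process the symbols left to right:
Symbol P is a non-terminal. Add FIRST(P) \ {ε} = { '+', 'a' }
P is nullable (ε ∈ FIRST(P)), continue to the next symbol.
Symbol T is a non-terminal. Add FIRST(T) \ {ε} = { 'a' }
T is not nullable (ε ∉ FIRST(T)), so stop here.
FIRST(P T) = { '+', 'a' }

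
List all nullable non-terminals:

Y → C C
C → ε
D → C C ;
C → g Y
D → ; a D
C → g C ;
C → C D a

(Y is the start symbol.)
{ 'C', 'Y' }

ε-productions: C → ε
So C is immediately nullable.
Y → C C: every symbol on the right is nullable, so Y is nullable too.
No further non-terminal can be added: every production for the remaining non-terminals contains a terminal or a non-nullable non-terminal.
Nullable = { 'C', 'Y' }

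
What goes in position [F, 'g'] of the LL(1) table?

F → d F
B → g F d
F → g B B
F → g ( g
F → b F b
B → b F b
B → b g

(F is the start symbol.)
F → g B B, F → g ( g

To find M[F, 'g'], we find productions for F where 'g' is in the predict set (PREDICT(N → α) = (FIRST(α) \ {ε}) ∪ (FOLLOW(N) if α ⇒* ε)).

F → d F: PREDICT = { 'd' }
F → g B B: PREDICT = { 'g' }
  'g' is in predict set, so this production goes in M[F, 'g']
F → g ( g: PREDICT = { 'g' }
  'g' is in predict set, so this production goes in M[F, 'g']
F → b F b: PREDICT = { 'b' }

M[F, 'g'] = F → g B B, F → g ( g  (a multiply-defined cell — the grammar is not LL(1))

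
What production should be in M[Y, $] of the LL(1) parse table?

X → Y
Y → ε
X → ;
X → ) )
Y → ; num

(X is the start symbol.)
To find M[Y, $], we find productions for Y where $ is in the predict set (PREDICT(N → α) = (FIRST(α) \ {ε}) ∪ (FOLLOW(N) if α ⇒* ε)).

Relevant sets:
  FOLLOW(Y) = { $ }

Y → ε: PREDICT = { $ }
  $ is in predict set, so this production goes in M[Y, $]
Y → ; num: PREDICT = { ';' }

M[Y, $] = Y → ε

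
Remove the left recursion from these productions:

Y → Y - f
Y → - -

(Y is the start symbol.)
Y is directly left-recursive. The standard transformation for
  A → A α₁ | ... | A α_m | β₁ | ... | β_n
is
  A  → β₁ A' | ... | β_n A'
  A' → α₁ A' | ... | α_m A' | ε

Y → - - becomes Y → - - Y'
Y → Y - f becomes Y' → - f Y'
Add Y' → ε

Resulting grammar:
Y → - - Y'
Y' → - f Y'
Y' → ε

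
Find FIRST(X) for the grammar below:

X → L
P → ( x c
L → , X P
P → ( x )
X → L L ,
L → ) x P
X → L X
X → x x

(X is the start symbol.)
FIRST sets of the other non-terminals involved (by the same procedure, iterated to a fixed point):
  FIRST(L) = { ')', ',' }

From X → L:
  - L is a non-terminal: add FIRST(L) \ {ε} = { ')', ',' }
    L is not nullable, so stop
From X → L L ,:
  - L is a non-terminal: add FIRST(L) \ {ε} = { ')', ',' }
    L is not nullable, so stop
From X → L X:
  - L is a non-terminal: add FIRST(L) \ {ε} = { ')', ',' }
    L is not nullable, so stop
From X → x x:
  - x is a terminal: add 'x' and stop

Collecting: FIRST(X) = { ')', ',', 'x' }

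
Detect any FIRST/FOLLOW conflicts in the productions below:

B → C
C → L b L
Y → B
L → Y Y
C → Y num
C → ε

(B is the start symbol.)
A FIRST/FOLLOW conflict occurs when a non-terminal N has a nullable alternative N → β (β ⇒* ε) and another alternative N → α with FIRST(α) ∩ FOLLOW(N) ≠ ∅: on such a lookahead the parser cannot decide between expanding α and letting N vanish via β.

Nullable non-terminals: B, C, L, Y.
FIRST sets used below: FIRST(L) = { 'b', 'num', ε }, FIRST(Y) = { 'b', 'num', ε }
B has a nullable alternative but only one production, so nothing to check.

C: nullable alternative(s) C → ε; FOLLOW(C) = { $, 'b', 'num' }
  C → L b L: FIRST \ {ε} = { 'b', 'num' } — overlaps FOLLOW(C) on { 'b', 'num' }: CONFLICT
  C → Y num: FIRST \ {ε} = { 'b', 'num' } — overlaps FOLLOW(C) on { 'b', 'num' }: CONFLICT
  C → ε: FIRST \ {ε} = { } — this is the only nullable alternative, skip
L has a nullable alternative but only one production, so nothing to check.
Y has a nullable alternative but only one production, so nothing to check.

So the grammar has 2 FIRST/FOLLOW conflicts (marked CONFLICT above).

Answer: Yes. C → L b L with FOLLOW(C) on { 'b', 'num' }; C → Y num with FOLLOW(C) on { 'b', 'num' }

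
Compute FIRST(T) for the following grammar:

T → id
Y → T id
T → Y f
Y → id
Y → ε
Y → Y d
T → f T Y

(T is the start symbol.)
To compute FIRST(T), examine every production with T on the left-hand side, reading each right-hand side left to right until a non-nullable symbol is reached.

FIRST sets of the other non-terminals involved (by the same procedure, iterated to a fixed point):
  FIRST(Y) = { 'd', 'f', 'id', ε }

From T → id:
  - id is a terminal: add 'id' and stop
From T → Y f:
  - Y is a non-terminal: add FIRST(Y) \ {ε} = { 'd', 'f', 'id' }
    Y is nullable, so continue to the next symbol
  - f is a terminal: add 'f' and stop
From T → f T Y:
  - f is a terminal: add 'f' and stop

Collecting: FIRST(T) = { 'd', 'f', 'id' }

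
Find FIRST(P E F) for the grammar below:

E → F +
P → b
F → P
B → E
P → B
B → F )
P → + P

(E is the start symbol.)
{ '+', 'b' }

FIRST sets of the non-terminals involved (from the grammar, by fixed-point iteration):
  FIRST(P) = { '+', 'b' }

To compute FIRST(P E F), process the symbols left to right:
Symbol P is a non-terminal. Add FIRST(P) \ {ε} = { '+', 'b' }
P is not nullable (ε ∉ FIRST(P)), so stop here.
FIRST(P E F) = { '+', 'b' }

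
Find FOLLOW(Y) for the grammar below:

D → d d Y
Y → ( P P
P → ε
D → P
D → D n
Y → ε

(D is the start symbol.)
In D → d d Y: Y is at the end, add FOLLOW(D)

The FOLLOW sets referred to above (computed the same way, to a fixed point):
  FOLLOW(D) = { $, 'n' }

Taking the union: FOLLOW(Y) = { $, 'n' }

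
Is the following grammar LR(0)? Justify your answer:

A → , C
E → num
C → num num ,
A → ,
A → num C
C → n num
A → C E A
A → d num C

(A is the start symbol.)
Augment with A' → A and build the canonical LR(0) collection (I0 = CLOSURE({[A' → . A]}), then GOTO on every symbol after a dot until no new states appear). It has 19 states:
  I0: { [A → . , C], [A → . ,], [A → . C E A], [A → . d num C], [A → . num C], [A' → . A], [C → . n num], [C → . num num ,] }  — shift
  I1: { [A → , . C], [A → , .], [C → . n num], [C → . num num ,] }  — shift, reduce
  I2: { [A' → A .] }  — accept
  I3: { [A → C . E A], [E → . num] }  — shift
  I4: { [A → d . num C] }  — shift
  I5: { [C → n . num] }  — shift
  I6: { [A → num . C], [C → . n num], [C → . num num ,], [C → num . num ,] }  — shift
  I7: { [A → num C .] }  — reduce
  I8: { [C → num . num ,], [C → num num . ,] }  — shift
  I9: { [C → num num , .] }  — reduce
  I10: { [C → num num . ,] }  — shift
  I11: { [C → n num .] }  — reduce
  I12: { [A → d num . C], [C → . n num], [C → . num num ,] }  — shift
  I13: { [A → d num C .] }  — reduce
  I14: { [C → num . num ,] }  — shift
  I15: { [A → . , C], [A → . ,], [A → . C E A], [A → . d num C], [A → . num C], [A → C E . A], [C → . n num], [C → . num num ,] }  — shift
  I16: { [E → num .] }  — reduce
  I17: { [A → C E A .] }  — reduce
  I18: { [A → , C .] }  — reduce

Conflict in state I1:
  Shift-reduce conflict between [A → , .] and [C → . n num]
So the grammar is NOT LR(0).

Answer: No. Shift-reduce conflict between [A → , .] and [C → . n num]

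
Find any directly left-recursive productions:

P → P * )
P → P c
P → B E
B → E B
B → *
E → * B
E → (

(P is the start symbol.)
Yes, P is left-recursive

Direct left recursion occurs when N → N α for some non-terminal N (the right-hand side begins with the left-hand side itself).

P → P * ): LEFT RECURSIVE (starts with P)
P → P c: LEFT RECURSIVE (starts with P)
P → B E: starts with B
B → E B: starts with E
B → *: starts with '*'
E → * B: starts with '*'
E → (: starts with '('

The grammar has direct left recursion on: P.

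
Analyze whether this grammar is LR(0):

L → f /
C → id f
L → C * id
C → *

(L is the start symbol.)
A grammar is LR(0) if no state in the canonical LR(0) collection has:
  - both a shift item (dot before a terminal) and a complete item (shift-reduce conflict), or
  - two or more complete items (reduce-reduce conflict; the accept item [L' → L .] counts as a complete item here).

Augment with L' → L and build the canonical LR(0) collection (I0 = CLOSURE({[L' → . L]}), then GOTO on every symbol after a dot until no new states appear). It has 10 states:
  I0: { [C → . *], [C → . id f], [L → . C * id], [L → . f /], [L' → . L] }  — shift
  I1: { [C → * .] }  — reduce
  I2: { [L → C . * id] }  — shift
  I3: { [L' → L .] }  — accept
  I4: { [L → f . /] }  — shift
  I5: { [C → id . f] }  — shift
  I6: { [C → id f .] }  — reduce
  I7: { [L → f / .] }  — reduce
  I8: { [L → C * . id] }  — shift
  I9: { [L → C * id .] }  — reduce

Every state is either a pure shift/goto state or contains exactly one complete item and nothing to shift — no conflicts. The grammar is LR(0).

Answer: Yes, the grammar is LR(0)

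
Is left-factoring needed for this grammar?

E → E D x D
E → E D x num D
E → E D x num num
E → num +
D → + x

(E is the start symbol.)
Left-factoring is needed when two productions for the same non-terminal
share a common prefix on the right-hand side.

Productions for E:
  E → E D x D
  E → E D x num D
  E → E D x num num
  E → num +

Found common prefix 'E D x' in productions for E

Answer: Yes, E has productions with common prefix 'E D x'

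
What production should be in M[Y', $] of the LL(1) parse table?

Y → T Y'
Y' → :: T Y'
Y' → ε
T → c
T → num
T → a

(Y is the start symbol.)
To find M[Y', $], we find productions for Y' where $ is in the predict set (PREDICT(N → α) = (FIRST(α) \ {ε}) ∪ (FOLLOW(N) if α ⇒* ε)).

Relevant sets:
  FOLLOW(Y') = { $ }

Y' → :: T Y': PREDICT = { '::' }
Y' → ε: PREDICT = { $ }
  $ is in predict set, so this production goes in M[Y', $]

M[Y', $] = Y' → ε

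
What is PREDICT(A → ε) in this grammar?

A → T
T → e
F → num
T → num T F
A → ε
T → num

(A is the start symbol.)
{ $ }

PREDICT(A → ε) = (FIRST(RHS) \ {ε}) ∪ (FOLLOW(A) if ε ∈ FIRST(RHS), i.e. RHS ⇒* ε)
The right-hand side is ε (FIRST(ε) = { ε }), so the predict set is FOLLOW(A) = { $ }
PREDICT(A → ε) = { $ }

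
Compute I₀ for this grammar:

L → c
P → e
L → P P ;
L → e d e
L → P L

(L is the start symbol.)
{ [L → . P L], [L → . P P ;], [L → . c], [L → . e d e], [L' → . L], [P → . e] }

First, augment the grammar with L' → L
I₀ = CLOSURE({ [L' → . L] }):
  [L' → . L] has the dot before L: add [L → . c], [L → . P P ;], [L → . e d e], [L → . P L]
  [L → . P P ;] has the dot before P: add [P → . e]
No further items can be added.

I₀ = { [L → . P L], [L → . P P ;], [L → . c], [L → . e d e], [L' → . L], [P → . e] }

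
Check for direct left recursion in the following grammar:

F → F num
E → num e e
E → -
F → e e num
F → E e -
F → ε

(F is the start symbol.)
Yes, F is left-recursive

Direct left recursion occurs when N → N α for some non-terminal N (the right-hand side begins with the left-hand side itself).

F → F num: LEFT RECURSIVE (starts with F)
E → num e e: starts with num
E → -: starts with '-'
F → e e num: starts with e
F → E e -: starts with E
F → ε: starts with ε

The grammar has direct left recursion on: F.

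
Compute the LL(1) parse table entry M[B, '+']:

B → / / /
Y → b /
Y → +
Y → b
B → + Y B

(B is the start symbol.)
To find M[B, '+'], we find productions for B where '+' is in the predict set (PREDICT(N → α) = (FIRST(α) \ {ε}) ∪ (FOLLOW(N) if α ⇒* ε)).

B → / / /: PREDICT = { '/' }
B → + Y B: PREDICT = { '+' }
  '+' is in predict set, so this production goes in M[B, '+']

M[B, '+'] = B → + Y B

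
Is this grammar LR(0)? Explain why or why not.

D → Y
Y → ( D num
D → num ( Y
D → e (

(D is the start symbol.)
Yes, the grammar is LR(0)

A grammar is LR(0) if no state in the canonical LR(0) collection has:
  - both a shift item (dot before a terminal) and a complete item (shift-reduce conflict), or
  - two or more complete items (reduce-reduce conflict; the accept item [D' → D .] counts as a complete item here).

Augment with D' → D and build the canonical LR(0) collection (I0 = CLOSURE({[D' → . D]}), then GOTO on every symbol after a dot until no new states appear). It has 11 states:
  I0: { [D → . Y], [D → . e (], [D → . num ( Y], [D' → . D], [Y → . ( D num] }  — shift
  I1: { [D → . Y], [D → . e (], [D → . num ( Y], [Y → ( . D num], [Y → . ( D num] }  — shift
  I2: { [D' → D .] }  — accept
  I3: { [D → Y .] }  — reduce
  I4: { [D → e . (] }  — shift
  I5: { [D → num . ( Y] }  — shift
  I6: { [D → num ( . Y], [Y → . ( D num] }  — shift
  I7: { [D → num ( Y .] }  — reduce
  I8: { [D → e ( .] }  — reduce
  I9: { [Y → ( D . num] }  — shift
  I10: { [Y → ( D num .] }  — reduce

Every state is either a pure shift/goto state or contains exactly one complete item and nothing to shift — no conflicts. The grammar is LR(0).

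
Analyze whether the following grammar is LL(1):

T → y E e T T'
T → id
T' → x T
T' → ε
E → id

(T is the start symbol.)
A grammar is LL(1) if for each non-terminal N with multiple productions, the predict sets of those productions are pairwise disjoint, where PREDICT(N → α) = (FIRST(α) \ {ε}) ∪ (FOLLOW(N) if α ⇒* ε).

Relevant sets:
  FOLLOW(T') = { $, 'x' }

For T:
  PREDICT(T → y E e T T') = { 'y' }
  PREDICT(T → id) = { 'id' }
For T':
  PREDICT(T' → x T) = { 'x' }
  PREDICT(T' → ε) = { $, 'x' }
E has a single production, so nothing to check there.

Conflict found: Predict set conflict for T': { 'x' }
The grammar is NOT LL(1).

Answer: No. Predict set conflict for T': { 'x' }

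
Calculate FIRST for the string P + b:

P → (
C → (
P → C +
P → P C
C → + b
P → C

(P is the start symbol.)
{ '(', '+' }

FIRST sets of the non-terminals involved (from the grammar, by fixed-point iteration):
  FIRST(P) = { '(', '+' }

To compute FIRST(P + b), process the symbols left to right:
Symbol P is a non-terminal. Add FIRST(P) \ {ε} = { '(', '+' }
P is not nullable (ε ∉ FIRST(P)), so stop here.
FIRST(P + b) = { '(', '+' }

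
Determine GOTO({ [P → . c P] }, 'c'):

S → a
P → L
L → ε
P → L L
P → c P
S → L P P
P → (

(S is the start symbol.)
{ [L → .], [P → . (], [P → . L L], [P → . L], [P → . c P], [P → c . P] }

GOTO(I, 'c') = CLOSURE({ [A → αX.β] : [A → α.Xβ] ∈ I, X = 'c' })

Items with dot before 'c', with the dot advanced:
  [P → . c P] → [P → c . P]
Closure of the advanced items:
  [P → c . P] has the dot before P: add [P → . L], [P → . L L], [P → . c P], [P → . (]
  [P → . L] has the dot before L: add [L → .]

GOTO = { [L → .], [P → . (], [P → . L L], [P → . L], [P → . c P], [P → c . P] }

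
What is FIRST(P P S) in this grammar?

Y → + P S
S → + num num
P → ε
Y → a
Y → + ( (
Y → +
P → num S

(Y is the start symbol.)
FIRST sets of the non-terminals involved (from the grammar, by fixed-point iteration):
  FIRST(P) = { 'num', ε }
  FIRST(S) = { '+' }

To compute FIRST(P P S), process the symbols left to right:
Symbol P is a non-terminal. Add FIRST(P) \ {ε} = { 'num' }
P is nullable (ε ∈ FIRST(P)), continue to the next symbol.
Symbol P is a non-terminal. Add FIRST(P) \ {ε} = { 'num' }
P is nullable (ε ∈ FIRST(P)), continue to the next symbol.
Symbol S is a non-terminal. Add FIRST(S) \ {ε} = { '+' }
S is not nullable (ε ∉ FIRST(S)), so stop here.
FIRST(P P S) = { '+', 'num' }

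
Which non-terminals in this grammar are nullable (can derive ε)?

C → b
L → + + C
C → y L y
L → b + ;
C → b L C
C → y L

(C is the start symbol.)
A non-terminal is nullable if it can derive ε (the empty string): either it has an ε-production, or it has a production whose right-hand side consists entirely of nullable non-terminals.

There are no ε-productions, so no non-terminal can derive ε.
No non-terminals are nullable.

Answer: None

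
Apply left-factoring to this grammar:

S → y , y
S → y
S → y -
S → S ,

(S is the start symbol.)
S → y S'
S' → , y
S' → ε
S' → -
S → S ,

Left-factoring transforms A → αβ₁ | αβ₂ into A → αA' and A' → β₁ | β₂
(α is the longest common prefix among the alternatives). Repeat until
no nonterminal has two alternatives with a common prefix.

Round 1: S has alternatives sharing prefix 'y'. Introduce S': S → y S'
  Add: S' → , y
  Add: S' → ε
  Add: S' → -

No remaining common prefixes — done.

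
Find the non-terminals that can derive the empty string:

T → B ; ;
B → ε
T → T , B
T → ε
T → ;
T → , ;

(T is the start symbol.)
{ 'B', 'T' }

ε-productions: B → ε, T → ε
So B, T are immediately nullable.
Every non-terminal is now nullable.
Nullable = { 'B', 'T' }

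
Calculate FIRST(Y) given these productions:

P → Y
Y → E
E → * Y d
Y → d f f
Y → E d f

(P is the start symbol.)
{ '*', 'd' }

FIRST sets of the other non-terminals involved (by the same procedure, iterated to a fixed point):
  FIRST(E) = { '*' }

From Y → E:
  - E is a non-terminal: add FIRST(E) \ {ε} = { '*' }
    E is not nullable, so stop
From Y → d f f:
  - d is a terminal: add 'd' and stop
From Y → E d f:
  - E is a non-terminal: add FIRST(E) \ {ε} = { '*' }
    E is not nullable, so stop

Collecting: FIRST(Y) = { '*', 'd' }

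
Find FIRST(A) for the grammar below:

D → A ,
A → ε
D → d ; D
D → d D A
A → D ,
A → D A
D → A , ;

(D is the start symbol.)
{ ',', 'd', ε }

To compute FIRST(A), examine every production with A on the left-hand side, reading each right-hand side left to right until a non-nullable symbol is reached.

FIRST sets of the other non-terminals involved (by the same procedure, iterated to a fixed point):
  FIRST(D) = { ',', 'd' }

From A → ε:
  - ε-production, so ε ∈ FIRST(A)
From A → D ,:
  - D is a non-terminal: add FIRST(D) \ {ε} = { ',', 'd' }
    D is not nullable, so stop
From A → D A:
  - D is a non-terminal: add FIRST(D) \ {ε} = { ',', 'd' }
    D is not nullable, so stop

Collecting: FIRST(A) = { ',', 'd', ε }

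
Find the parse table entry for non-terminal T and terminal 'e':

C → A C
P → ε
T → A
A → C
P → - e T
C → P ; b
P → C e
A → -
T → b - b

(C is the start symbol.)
To find M[T, 'e'], we find productions for T where 'e' is in the predict set (PREDICT(N → α) = (FIRST(α) \ {ε}) ∪ (FOLLOW(N) if α ⇒* ε)).

Relevant sets:
  FIRST(A) = { '-', ';' }

T → A: PREDICT = { '-', ';' }
T → b - b: PREDICT = { 'b' }

M[T, 'e'] is empty (no production applies)

Answer: Empty (error entry)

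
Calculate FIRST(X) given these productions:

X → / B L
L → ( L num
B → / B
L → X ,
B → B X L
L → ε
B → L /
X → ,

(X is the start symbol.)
To compute FIRST(X), examine every production with X on the left-hand side, reading each right-hand side left to right until a non-nullable symbol is reached.

From X → / B L:
  - '/' is a terminal: add '/' and stop
From X → ,:
  - ',' is a terminal: add ',' and stop

Collecting: FIRST(X) = { ',', '/' }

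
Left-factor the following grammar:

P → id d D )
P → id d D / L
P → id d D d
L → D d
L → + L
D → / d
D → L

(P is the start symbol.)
Left-factoring transforms A → αβ₁ | αβ₂ into A → αA' and A' → β₁ | β₂
(α is the longest common prefix among the alternatives). Repeat until
no nonterminal has two alternatives with a common prefix.

Round 1: P has alternatives sharing prefix 'id d D'. Introduce P': P → id d D P'
  Add: P' → )
  Add: P' → / L
  Add: P' → d

No remaining common prefixes — done.

Resulting grammar:
P → id d D P'
P' → )
P' → / L
P' → d
L → D d
L → + L
D → / d
D → L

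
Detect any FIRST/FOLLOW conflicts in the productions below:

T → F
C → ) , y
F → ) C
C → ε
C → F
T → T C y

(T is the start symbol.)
Yes. C → ')' ',' y with FOLLOW(C) on { ')' }; C → F with FOLLOW(C) on { ')' }

A FIRST/FOLLOW conflict occurs when a non-terminal N has a nullable alternative N → β (β ⇒* ε) and another alternative N → α with FIRST(α) ∩ FOLLOW(N) ≠ ∅: on such a lookahead the parser cannot decide between expanding α and letting N vanish via β.

Nullable non-terminals: C.
FIRST sets used below: FIRST(F) = { ')' }

C: nullable alternative(s) C → ε; FOLLOW(C) = { $, ')', 'y' }
  C → ) , y: FIRST \ {ε} = { ')' } — overlaps FOLLOW(C) on { ')' }: CONFLICT
  C → ε: FIRST \ {ε} = { } — this is the only nullable alternative, skip
  C → F: FIRST \ {ε} = { ')' } — overlaps FOLLOW(C) on { ')' }: CONFLICT

F, T have no nullable alternative, so no FIRST/FOLLOW check is needed there.

So the grammar has 2 FIRST/FOLLOW conflicts (marked CONFLICT above).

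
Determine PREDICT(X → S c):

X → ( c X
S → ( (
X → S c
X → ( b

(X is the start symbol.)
{ '(' }

PREDICT(X → S c) = (FIRST(RHS) \ {ε}) ∪ (FOLLOW(X) if ε ∈ FIRST(RHS), i.e. RHS ⇒* ε)
FIRST(S) = { '(' }
FIRST(S c) = { '(' }
ε ∉ FIRST(S c), so FOLLOW(X) is not added.
PREDICT(X → S c) = { '(' }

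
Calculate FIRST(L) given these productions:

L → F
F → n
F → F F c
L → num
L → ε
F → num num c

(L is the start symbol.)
{ 'n', 'num', ε }

To compute FIRST(L), examine every production with L on the left-hand side, reading each right-hand side left to right until a non-nullable symbol is reached.

FIRST sets of the other non-terminals involved (by the same procedure, iterated to a fixed point):
  FIRST(F) = { 'n', 'num' }

From L → F:
  - F is a non-terminal: add FIRST(F) \ {ε} = { 'n', 'num' }
    F is not nullable, so stop
From L → num:
  - num is a terminal: add 'num' and stop
From L → ε:
  - ε-production, so ε ∈ FIRST(L)

Collecting: FIRST(L) = { 'n', 'num', ε }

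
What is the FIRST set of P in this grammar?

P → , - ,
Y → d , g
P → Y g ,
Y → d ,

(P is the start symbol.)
FIRST sets of the other non-terminals involved (by the same procedure, iterated to a fixed point):
  FIRST(Y) = { 'd' }

From P → , - ,:
  - ',' is a terminal: add ',' and stop
From P → Y g ,:
  - Y is a non-terminal: add FIRST(Y) \ {ε} = { 'd' }
    Y is not nullable, so stop

Collecting: FIRST(P) = { ',', 'd' }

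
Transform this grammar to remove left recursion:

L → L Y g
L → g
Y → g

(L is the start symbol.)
L is directly left-recursive. The standard transformation for
  A → A α₁ | ... | A α_m | β₁ | ... | β_n
is
  A  → β₁ A' | ... | β_n A'
  A' → α₁ A' | ... | α_m A' | ε

L → g becomes L → g L'
L → L Y g becomes L' → Y g L'
Add L' → ε

Productions for other non-terminals are unchanged:
  Y → g

Resulting grammar:
L → g L'
L' → Y g L'
L' → ε
Y → g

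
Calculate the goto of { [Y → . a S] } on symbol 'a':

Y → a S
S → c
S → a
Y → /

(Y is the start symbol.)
GOTO(I, 'a') = CLOSURE({ [A → αX.β] : [A → α.Xβ] ∈ I, X = 'a' })

Items with dot before 'a', with the dot advanced:
  [Y → . a S] → [Y → a . S]
Closure of the advanced items:
  [Y → a . S] has the dot before S: add [S → . c], [S → . a]

GOTO = { [S → . a], [S → . c], [Y → a . S] }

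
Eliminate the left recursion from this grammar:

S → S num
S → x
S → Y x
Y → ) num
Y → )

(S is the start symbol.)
S → x S'
S → Y x S'
S' → num S'
S' → ε
Y → ) num
Y → )

S is directly left-recursive. The standard transformation for
  A → A α₁ | ... | A α_m | β₁ | ... | β_n
is
  A  → β₁ A' | ... | β_n A'
  A' → α₁ A' | ... | α_m A' | ε

S → x becomes S → x S'
S → Y x becomes S → Y x S'
S → S num becomes S' → num S'
Add S' → ε

Productions for other non-terminals are unchanged:
  Y → ) num
  Y → )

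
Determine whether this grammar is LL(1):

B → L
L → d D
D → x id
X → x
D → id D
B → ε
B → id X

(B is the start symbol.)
A grammar is LL(1) if for each non-terminal N with multiple productions, the predict sets of those productions are pairwise disjoint, where PREDICT(N → α) = (FIRST(α) \ {ε}) ∪ (FOLLOW(N) if α ⇒* ε).

Relevant sets:
  FIRST(L) = { 'd' }
  FOLLOW(B) = { $ }

For B:
  PREDICT(B → L) = { 'd' }
  PREDICT(B → ε) = { $ }
  PREDICT(B → id X) = { 'id' }
For D:
  PREDICT(D → x id) = { 'x' }
  PREDICT(D → id D) = { 'id' }
L, X have a single production, so nothing to check there.

All predict sets are disjoint. The grammar IS LL(1).

Answer: Yes, the grammar is LL(1).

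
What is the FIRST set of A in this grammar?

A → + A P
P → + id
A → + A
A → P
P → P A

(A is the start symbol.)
{ '+' }

FIRST sets of the other non-terminals involved (by the same procedure, iterated to a fixed point):
  FIRST(P) = { '+' }

From A → + A P:
  - '+' is a terminal: add '+' and stop
From A → + A:
  - '+' is a terminal: add '+' and stop
From A → P:
  - P is a non-terminal: add FIRST(P) \ {ε} = { '+' }
    P is not nullable, so stop

Collecting: FIRST(A) = { '+' }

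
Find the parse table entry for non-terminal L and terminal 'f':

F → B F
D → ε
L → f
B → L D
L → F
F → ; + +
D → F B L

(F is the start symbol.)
To find M[L, 'f'], we find productions for L where 'f' is in the predict set (PREDICT(N → α) = (FIRST(α) \ {ε}) ∪ (FOLLOW(N) if α ⇒* ε)).

Relevant sets:
  FIRST(F) = { ';', 'f' }

L → f: PREDICT = { 'f' }
  'f' is in predict set, so this production goes in M[L, 'f']
L → F: PREDICT = { ';', 'f' }
  'f' is in predict set, so this production goes in M[L, 'f']

M[L, 'f'] = L → f, L → F  (a multiply-defined cell — the grammar is not LL(1))

Answer: L → f, L → F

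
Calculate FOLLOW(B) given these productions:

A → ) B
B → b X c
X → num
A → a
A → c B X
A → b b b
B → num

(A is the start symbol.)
{ $, 'num' }

To compute FOLLOW(B), find every occurrence of B on a right-hand side N → α B β: add FIRST(β) \ {ε}, and if β is empty or nullable also add FOLLOW(N). Iterate to a fixed point.

In A → ) B: B is at the end, add FOLLOW(A)
In A → c B X: B is followed by X, add FIRST(X) \ {ε} = { 'num' }

The FOLLOW sets referred to above (computed the same way, to a fixed point):
  FOLLOW(A) = { $ }

Taking the union: FOLLOW(B) = { $, 'num' }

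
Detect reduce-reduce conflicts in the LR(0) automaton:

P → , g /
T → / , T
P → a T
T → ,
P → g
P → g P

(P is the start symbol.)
No reduce-reduce conflicts

A reduce-reduce conflict occurs when an LR(0) state has two complete items [A → α .] and [B → β .] — both call for a reduction, and with no lookahead the parser cannot choose between them.

Augment with P' → P and build the canonical LR(0) collection (I0 = CLOSURE({[P' → . P]}), then GOTO on every symbol after a dot until no new states appear). It has 13 states:
  I0: { [P → . , g /], [P → . a T], [P → . g P], [P → . g], [P' → . P] }  — shift
  I1: { [P → , . g /] }  — shift
  I2: { [P' → P .] }  — accept
  I3: { [P → a . T], [T → . ,], [T → . / , T] }  — shift
  I4: { [P → . , g /], [P → . a T], [P → . g P], [P → . g], [P → g . P], [P → g .] }  — shift, reduce
  I5: { [P → g P .] }  — reduce
  I6: { [T → , .] }  — reduce
  I7: { [T → / . , T] }  — shift
  I8: { [P → a T .] }  — reduce
  I9: { [T → . ,], [T → . / , T], [T → / , . T] }  — shift
  I10: { [T → / , T .] }  — reduce
  I11: { [P → , g . /] }  — shift
  I12: { [P → , g / .] }  — reduce

No state contains more than one complete item.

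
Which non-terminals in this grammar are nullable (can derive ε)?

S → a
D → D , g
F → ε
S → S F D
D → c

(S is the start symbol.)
{ 'F' }

A non-terminal is nullable if it can derive ε (the empty string): either it has an ε-production, or it has a production whose right-hand side consists entirely of nullable non-terminals.

ε-productions: F → ε
So F is immediately nullable.
No further non-terminal can be added: every production for the remaining non-terminals contains a terminal or a non-nullable non-terminal.
Nullable = { 'F' }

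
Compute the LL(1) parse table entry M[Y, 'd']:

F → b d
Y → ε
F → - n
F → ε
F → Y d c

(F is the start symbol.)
Y → ε

To find M[Y, 'd'], we find productions for Y where 'd' is in the predict set (PREDICT(N → α) = (FIRST(α) \ {ε}) ∪ (FOLLOW(N) if α ⇒* ε)).

Relevant sets:
  FOLLOW(Y) = { 'd' }

Y → ε: PREDICT = { 'd' }
  'd' is in predict set, so this production goes in M[Y, 'd']

M[Y, 'd'] = Y → ε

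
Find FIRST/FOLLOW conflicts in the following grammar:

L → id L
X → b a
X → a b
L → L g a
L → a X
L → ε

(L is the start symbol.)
A FIRST/FOLLOW conflict occurs when a non-terminal N has a nullable alternative N → β (β ⇒* ε) and another alternative N → α with FIRST(α) ∩ FOLLOW(N) ≠ ∅: on such a lookahead the parser cannot decide between expanding α and letting N vanish via β.

Nullable non-terminals: L.
FIRST sets used below: FIRST(L) = { 'a', 'g', 'id', ε }

L: nullable alternative(s) L → ε; FOLLOW(L) = { $, 'g' }
  L → id L: FIRST \ {ε} = { 'id' } — disjoint from FOLLOW(L)
  L → L g a: FIRST \ {ε} = { 'a', 'g', 'id' } — overlaps FOLLOW(L) on { 'g' }: CONFLICT
  L → a X: FIRST \ {ε} = { 'a' } — disjoint from FOLLOW(L)
  L → ε: FIRST \ {ε} = { } — this is the only nullable alternative, skip

X has no nullable alternative, so no FIRST/FOLLOW check is needed there.

So the grammar has 1 FIRST/FOLLOW conflict (marked CONFLICT above).

Answer: Yes. L → L g a with FOLLOW(L) on { 'g' }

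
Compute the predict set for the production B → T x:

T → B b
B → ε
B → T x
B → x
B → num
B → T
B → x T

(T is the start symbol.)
PREDICT(B → T x) = (FIRST(RHS) \ {ε}) ∪ (FOLLOW(B) if ε ∈ FIRST(RHS), i.e. RHS ⇒* ε)
FIRST(T) = { 'b', 'num', 'x' }
FIRST(T x) = { 'b', 'num', 'x' }
ε ∉ FIRST(T x), so FOLLOW(B) is not added.
PREDICT(B → T x) = { 'b', 'num', 'x' }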